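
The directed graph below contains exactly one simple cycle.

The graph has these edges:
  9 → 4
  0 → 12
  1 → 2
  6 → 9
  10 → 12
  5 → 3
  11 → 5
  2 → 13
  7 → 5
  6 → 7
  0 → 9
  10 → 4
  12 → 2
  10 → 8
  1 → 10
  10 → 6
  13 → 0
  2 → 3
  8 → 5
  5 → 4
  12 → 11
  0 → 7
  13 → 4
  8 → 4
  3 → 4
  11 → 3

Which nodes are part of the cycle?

0, 2, 12, 13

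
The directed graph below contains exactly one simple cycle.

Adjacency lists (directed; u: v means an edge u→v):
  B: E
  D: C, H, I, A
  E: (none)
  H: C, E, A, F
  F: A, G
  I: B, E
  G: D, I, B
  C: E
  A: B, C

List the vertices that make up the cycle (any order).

D, F, G, H

DFS with gray/black marking from F:
F gray
  A gray
    B gray
      E gray
      E black
    B black
    C gray
      C→E: E black — skip
    C black
  A black
  G gray
    D gray
      D→C: C black — skip
      H gray
        H→C: C black — skip
        H→E: E black — skip
        H→A: A black — skip
        H→F: F is gray → back edge
Back edge closes the cycle F → G → D → H → F; its vertices are {D, F, G, H}.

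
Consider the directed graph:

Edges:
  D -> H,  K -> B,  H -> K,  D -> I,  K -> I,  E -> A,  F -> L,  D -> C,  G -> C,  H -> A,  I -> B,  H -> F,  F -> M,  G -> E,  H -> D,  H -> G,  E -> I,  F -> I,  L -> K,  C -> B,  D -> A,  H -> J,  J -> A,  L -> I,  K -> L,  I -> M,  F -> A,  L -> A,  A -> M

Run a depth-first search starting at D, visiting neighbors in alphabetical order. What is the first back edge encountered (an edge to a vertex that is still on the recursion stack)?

H->D

DFS from D (visiting neighbors in alphabetical order); mark gray on enter, black on exit:
D gray
  A gray
    M gray
    M black
  A black
  C gray
    B gray
    B black
  C black
  H gray
    H→A: A black — skip
    H→D: D is gray → back edge
First back edge: H → D.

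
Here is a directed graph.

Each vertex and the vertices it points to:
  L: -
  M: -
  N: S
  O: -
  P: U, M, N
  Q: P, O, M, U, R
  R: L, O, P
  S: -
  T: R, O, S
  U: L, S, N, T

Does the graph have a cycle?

DFS with white/gray/black marking, starting from T:
T gray
  R gray
    L gray
    L black
    O gray
    O black
    P gray
      U gray
        U→L: L black — skip
        S gray
        S black
        N gray
          N→S: S black — skip
        N black
        U→T: T is gray → back edge
Back edge found, so a cycle exists: T → R → P → U → T.

Yes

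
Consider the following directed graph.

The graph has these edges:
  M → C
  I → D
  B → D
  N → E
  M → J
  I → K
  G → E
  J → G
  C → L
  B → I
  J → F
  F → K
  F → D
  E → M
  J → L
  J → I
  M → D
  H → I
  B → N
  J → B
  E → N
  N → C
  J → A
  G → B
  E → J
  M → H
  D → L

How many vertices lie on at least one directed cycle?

6

A vertex is on a directed cycle iff it belongs to a strongly connected component of size ≥ 2 (or has a self-loop).
The vertices on cycles are {B, E, G, J, M, N} — 6 in total.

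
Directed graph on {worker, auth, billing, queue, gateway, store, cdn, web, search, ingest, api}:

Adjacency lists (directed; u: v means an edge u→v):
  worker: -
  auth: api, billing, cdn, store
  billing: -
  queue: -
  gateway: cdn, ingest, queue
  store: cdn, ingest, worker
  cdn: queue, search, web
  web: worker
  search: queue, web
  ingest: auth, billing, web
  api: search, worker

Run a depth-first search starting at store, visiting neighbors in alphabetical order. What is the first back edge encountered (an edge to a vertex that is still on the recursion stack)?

auth->store

DFS from store (visiting neighbors in alphabetical order); mark gray on enter, black on exit:
store gray
  cdn gray
    queue gray
    queue black
    search gray
      search→queue: queue black — skip
      web gray
        worker gray
        worker black
      web black
    search black
    cdn→web: web black — skip
  cdn black
  ingest gray
    auth gray
      api gray
        api→search: search black — skip
        api→worker: worker black — skip
      api black
      billing gray
      billing black
      auth→cdn: cdn black — skip
      auth→store: store is gray → back edge
First back edge: auth → store.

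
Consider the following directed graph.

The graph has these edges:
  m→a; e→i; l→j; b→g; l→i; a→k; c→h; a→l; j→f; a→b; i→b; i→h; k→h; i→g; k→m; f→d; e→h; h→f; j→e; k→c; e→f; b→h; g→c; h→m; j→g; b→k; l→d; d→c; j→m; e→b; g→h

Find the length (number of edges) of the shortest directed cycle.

For each vertex v, BFS finds the shortest path from v back to v.
The shortest such closed walk is m → a → k → m, length 3.

3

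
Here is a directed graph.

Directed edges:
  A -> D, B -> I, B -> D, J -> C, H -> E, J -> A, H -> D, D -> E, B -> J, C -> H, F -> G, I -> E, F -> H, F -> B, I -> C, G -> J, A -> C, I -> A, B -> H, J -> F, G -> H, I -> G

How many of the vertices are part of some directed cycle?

5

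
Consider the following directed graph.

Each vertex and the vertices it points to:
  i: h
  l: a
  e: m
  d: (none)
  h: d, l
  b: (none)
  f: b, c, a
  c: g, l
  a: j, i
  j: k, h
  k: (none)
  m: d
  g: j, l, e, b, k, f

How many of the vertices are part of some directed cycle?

8

A vertex is on a directed cycle iff it belongs to a strongly connected component of size ≥ 2 (or has a self-loop).
The vertices on cycles are {a, c, f, g, h, i, j, l} — 8 in total.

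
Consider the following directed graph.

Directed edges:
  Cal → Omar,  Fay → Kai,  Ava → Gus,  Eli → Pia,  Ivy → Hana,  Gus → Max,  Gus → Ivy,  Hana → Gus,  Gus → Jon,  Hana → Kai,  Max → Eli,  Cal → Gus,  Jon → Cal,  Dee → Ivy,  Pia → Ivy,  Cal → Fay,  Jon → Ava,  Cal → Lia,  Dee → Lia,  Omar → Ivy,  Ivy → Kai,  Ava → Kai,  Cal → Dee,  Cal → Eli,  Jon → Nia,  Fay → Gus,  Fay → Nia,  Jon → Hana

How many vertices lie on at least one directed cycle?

A vertex is on a directed cycle iff it belongs to a strongly connected component of size ≥ 2 (or has a self-loop).
The vertices on cycles are {Ava, Cal, Dee, Eli, Fay, Gus, Ivy, Jon, Max, Pia, Hana, Omar} — 12 in total.

12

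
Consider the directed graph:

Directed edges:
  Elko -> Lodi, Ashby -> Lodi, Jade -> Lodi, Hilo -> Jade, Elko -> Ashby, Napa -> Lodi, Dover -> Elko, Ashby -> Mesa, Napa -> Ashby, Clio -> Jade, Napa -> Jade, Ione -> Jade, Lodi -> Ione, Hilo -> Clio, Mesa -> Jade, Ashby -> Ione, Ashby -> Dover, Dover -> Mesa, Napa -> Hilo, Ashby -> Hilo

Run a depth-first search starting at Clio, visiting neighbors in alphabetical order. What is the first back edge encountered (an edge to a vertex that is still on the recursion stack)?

Ione→Jade

DFS from Clio (visiting neighbors in alphabetical order); mark gray on enter, black on exit:
Clio gray
  Jade gray
    Lodi gray
      Ione gray
        Ione→Jade: Jade is gray → back edge
First back edge: Ione → Jade.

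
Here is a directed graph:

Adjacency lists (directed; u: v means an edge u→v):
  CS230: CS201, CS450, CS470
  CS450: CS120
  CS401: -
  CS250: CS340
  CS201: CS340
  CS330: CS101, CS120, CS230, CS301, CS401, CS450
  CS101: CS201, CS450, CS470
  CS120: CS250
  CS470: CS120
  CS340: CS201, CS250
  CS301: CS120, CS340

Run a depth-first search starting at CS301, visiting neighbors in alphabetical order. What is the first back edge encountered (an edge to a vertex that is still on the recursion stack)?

DFS from CS301 (visiting neighbors in alphabetical order); mark gray on enter, black on exit:
CS301 gray
  CS120 gray
    CS250 gray
      CS340 gray
        CS201 gray
          CS201→CS340: CS340 is gray → back edge
First back edge: CS201 → CS340.

CS201->CS340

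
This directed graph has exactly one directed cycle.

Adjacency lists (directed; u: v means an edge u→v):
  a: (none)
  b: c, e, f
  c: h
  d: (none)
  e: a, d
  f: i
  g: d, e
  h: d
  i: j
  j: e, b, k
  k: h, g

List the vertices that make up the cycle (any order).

b, f, i, j

DFS with gray/black marking from j:
j gray
  e gray
    a gray
    a black
    d gray
    d black
  e black
  b gray
    c gray
      h gray
        h→d: d black — skip
      h black
    c black
    b→e: e black — skip
    f gray
      i gray
        i→j: j is gray → back edge
Back edge closes the cycle j → b → f → i → j; its vertices are {b, f, i, j}.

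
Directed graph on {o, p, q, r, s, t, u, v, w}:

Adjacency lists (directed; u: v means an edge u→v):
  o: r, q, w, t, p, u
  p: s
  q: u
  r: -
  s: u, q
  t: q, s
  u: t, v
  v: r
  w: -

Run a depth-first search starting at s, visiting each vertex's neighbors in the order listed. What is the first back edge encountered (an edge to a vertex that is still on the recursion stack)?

DFS from s (visiting each vertex's neighbors in the order listed); mark gray on enter, black on exit:
s gray
  u gray
    t gray
      q gray
        q→u: u is gray → back edge
First back edge: q → u.

q→u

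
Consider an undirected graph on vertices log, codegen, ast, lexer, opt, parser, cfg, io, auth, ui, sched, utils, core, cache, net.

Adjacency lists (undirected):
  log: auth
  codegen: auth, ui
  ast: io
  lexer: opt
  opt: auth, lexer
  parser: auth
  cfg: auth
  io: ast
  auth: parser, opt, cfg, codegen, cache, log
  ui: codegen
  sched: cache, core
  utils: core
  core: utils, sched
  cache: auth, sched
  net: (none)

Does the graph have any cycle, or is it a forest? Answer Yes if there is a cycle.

No

DFS, tracking each vertex's parent; an edge to a visited non-parent vertex closes a cycle.
Start from ui:
visit ui (parent –)
  visit codegen (parent ui)
    visit auth (parent codegen)
      visit parser (parent auth)
        parser–auth: parent, skip
      visit opt (parent auth)
        opt–auth: parent, skip
        visit lexer (parent opt)
          lexer–opt: parent, skip
      visit cfg (parent auth)
        cfg–auth: parent, skip
      auth–codegen: parent, skip
      visit cache (parent auth)
        cache–auth: parent, skip
        visit sched (parent cache)
          sched–cache: parent, skip
          visit core (parent sched)
            visit utils (parent core)
              utils–core: parent, skip
            core–sched: parent, skip
      visit log (parent auth)
        log–auth: parent, skip
    codegen–ui: parent, skip
visit ast (parent –)
  visit io (parent ast)
    io–ast: parent, skip
visit net (parent –)
No non-parent visited neighbor found — the graph is a forest.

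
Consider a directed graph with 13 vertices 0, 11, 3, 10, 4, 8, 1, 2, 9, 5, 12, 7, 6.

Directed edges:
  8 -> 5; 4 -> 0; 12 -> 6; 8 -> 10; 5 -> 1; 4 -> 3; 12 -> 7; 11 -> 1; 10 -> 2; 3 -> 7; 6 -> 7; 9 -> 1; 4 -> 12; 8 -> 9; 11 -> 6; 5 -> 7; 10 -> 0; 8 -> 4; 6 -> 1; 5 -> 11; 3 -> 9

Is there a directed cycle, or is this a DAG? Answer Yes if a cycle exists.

No

DFS with white/gray/black marking, starting from 3:
3 gray
  9 gray
    1 gray
    1 black
  9 black
  7 gray
  7 black
3 black
0 gray
0 black
11 gray
  11→1: 1 black — skip
  6 gray
    6→1: 1 black — skip
    6→7: 7 black — skip
  6 black
11 black
10 gray
  2 gray
  2 black
  10→0: 0 black — skip
10 black
4 gray
  4→0: 0 black — skip
  4→3: 3 black — skip
  12 gray
    12→7: 7 black — skip
    12→6: 6 black — skip
  12 black
4 black
8 gray
  5 gray
    5→11: 11 black — skip
    5→1: 1 black — skip
    5→7: 7 black — skip
  5 black
  8→9: 9 black — skip
  8→4: 4 black — skip
  8→10: 10 black — skip
8 black
Every edge goes to a white or black vertex — no back edge, so the graph is acyclic.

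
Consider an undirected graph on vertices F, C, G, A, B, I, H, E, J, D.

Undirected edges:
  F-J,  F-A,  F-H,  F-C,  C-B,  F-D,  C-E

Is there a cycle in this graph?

No

DFS, tracking each vertex's parent; an edge to a visited non-parent vertex closes a cycle.
Start from C:
visit C (parent –)
  visit B (parent C)
    B–C: parent, skip
  visit E (parent C)
    E–C: parent, skip
  visit F (parent C)
    visit D (parent F)
      D–F: parent, skip
    visit J (parent F)
      J–F: parent, skip
    F–C: parent, skip
    visit H (parent F)
      H–F: parent, skip
    visit A (parent F)
      A–F: parent, skip
visit G (parent –)
visit I (parent –)
No non-parent visited neighbor found — the graph is a forest.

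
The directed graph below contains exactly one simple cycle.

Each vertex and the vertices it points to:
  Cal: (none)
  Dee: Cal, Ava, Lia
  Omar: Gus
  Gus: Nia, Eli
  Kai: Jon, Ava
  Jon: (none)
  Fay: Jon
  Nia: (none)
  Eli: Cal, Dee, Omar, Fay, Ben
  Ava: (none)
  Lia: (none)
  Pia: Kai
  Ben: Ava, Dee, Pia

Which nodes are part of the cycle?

Eli, Gus, Omar

DFS with gray/black marking from Eli:
Eli gray
  Cal gray
  Cal black
  Dee gray
    Dee→Cal: Cal black — skip
    Ava gray
    Ava black
    Lia gray
    Lia black
  Dee black
  Omar gray
    Gus gray
      Nia gray
      Nia black
      Gus→Eli: Eli is gray → back edge
Back edge closes the cycle Eli → Omar → Gus → Eli; its vertices are {Eli, Gus, Omar}.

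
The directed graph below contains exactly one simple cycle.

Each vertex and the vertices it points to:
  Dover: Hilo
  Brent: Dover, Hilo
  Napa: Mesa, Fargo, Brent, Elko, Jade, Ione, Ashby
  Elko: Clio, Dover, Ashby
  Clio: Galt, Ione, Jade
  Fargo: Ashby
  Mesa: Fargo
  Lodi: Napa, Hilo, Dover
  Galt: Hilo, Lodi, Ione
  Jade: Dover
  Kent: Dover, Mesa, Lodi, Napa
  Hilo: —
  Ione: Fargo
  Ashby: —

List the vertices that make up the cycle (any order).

Clio, Elko, Galt, Lodi, Napa

DFS with gray/black marking from Napa:
Napa gray
  Mesa gray
    Fargo gray
      Ashby gray
      Ashby black
    Fargo black
  Mesa black
  Napa→Fargo: Fargo black — skip
  Brent gray
    Dover gray
      Hilo gray
      Hilo black
    Dover black
    Brent→Hilo: Hilo black — skip
  Brent black
  Elko gray
    Clio gray
      Galt gray
        Galt→Hilo: Hilo black — skip
        Lodi gray
          Lodi→Napa: Napa is gray → back edge
Back edge closes the cycle Napa → Elko → Clio → Galt → Lodi → Napa; its vertices are {Clio, Elko, Galt, Lodi, Napa}.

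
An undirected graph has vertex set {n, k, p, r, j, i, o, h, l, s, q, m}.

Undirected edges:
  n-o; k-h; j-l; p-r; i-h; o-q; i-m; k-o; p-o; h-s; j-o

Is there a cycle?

DFS, tracking each vertex's parent; an edge to a visited non-parent vertex closes a cycle.
Start from s:
visit s (parent –)
  visit h (parent s)
    h–s: parent, skip
    visit k (parent h)
      k–h: parent, skip
      visit o (parent k)
        visit n (parent o)
          n–o: parent, skip
        visit q (parent o)
          q–o: parent, skip
        o–k: parent, skip
        visit j (parent o)
          visit l (parent j)
            l–j: parent, skip
          j–o: parent, skip
        visit p (parent o)
          p–o: parent, skip
          visit r (parent p)
            r–p: parent, skip
    visit i (parent h)
      i–h: parent, skip
      visit m (parent i)
        m–i: parent, skip
No non-parent visited neighbor found — the graph is a forest.

No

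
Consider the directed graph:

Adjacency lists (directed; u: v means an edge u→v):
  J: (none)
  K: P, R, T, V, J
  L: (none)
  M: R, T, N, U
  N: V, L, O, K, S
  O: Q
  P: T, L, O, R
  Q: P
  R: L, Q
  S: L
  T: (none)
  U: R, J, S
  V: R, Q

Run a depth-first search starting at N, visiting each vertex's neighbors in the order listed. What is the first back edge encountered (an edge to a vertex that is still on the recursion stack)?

O→Q

DFS from N (visiting each vertex's neighbors in the order listed); mark gray on enter, black on exit:
N gray
  V gray
    R gray
      L gray
      L black
      Q gray
        P gray
          T gray
          T black
          P→L: L black — skip
          O gray
            O→Q: Q is gray → back edge
First back edge: O → Q.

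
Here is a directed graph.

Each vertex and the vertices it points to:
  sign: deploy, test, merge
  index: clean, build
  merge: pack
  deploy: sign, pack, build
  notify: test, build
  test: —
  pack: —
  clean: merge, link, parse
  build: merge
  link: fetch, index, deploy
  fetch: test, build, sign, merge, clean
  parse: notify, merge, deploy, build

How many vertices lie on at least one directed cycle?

A vertex is on a directed cycle iff it belongs to a strongly connected component of size ≥ 2 (or has a self-loop).
The vertices on cycles are {link, sign, clean, fetch, index, deploy} — 6 in total.

6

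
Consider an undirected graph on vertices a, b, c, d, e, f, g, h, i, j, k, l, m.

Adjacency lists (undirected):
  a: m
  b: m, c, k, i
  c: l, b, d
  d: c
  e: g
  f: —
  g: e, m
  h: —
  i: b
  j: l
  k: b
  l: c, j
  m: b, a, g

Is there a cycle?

DFS, tracking each vertex's parent; an edge to a visited non-parent vertex closes a cycle.
Start from l:
visit l (parent –)
  visit c (parent l)
    c–l: parent, skip
    visit b (parent c)
      visit m (parent b)
        m–b: parent, skip
        visit a (parent m)
          a–m: parent, skip
        visit g (parent m)
          visit e (parent g)
            e–g: parent, skip
          g–m: parent, skip
      b–c: parent, skip
      visit k (parent b)
        k–b: parent, skip
      visit i (parent b)
        i–b: parent, skip
    visit d (parent c)
      d–c: parent, skip
  visit j (parent l)
    j–l: parent, skip
visit f (parent –)
visit h (parent –)
No non-parent visited neighbor found — the graph is a forest.

No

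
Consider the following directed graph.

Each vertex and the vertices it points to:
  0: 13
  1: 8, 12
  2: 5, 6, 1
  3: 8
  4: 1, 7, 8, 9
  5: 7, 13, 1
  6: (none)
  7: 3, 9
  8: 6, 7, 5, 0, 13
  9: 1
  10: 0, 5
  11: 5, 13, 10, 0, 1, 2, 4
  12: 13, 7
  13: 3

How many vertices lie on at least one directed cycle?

A vertex is on a directed cycle iff it belongs to a strongly connected component of size ≥ 2 (or has a self-loop).
The vertices on cycles are {0, 1, 3, 5, 7, 8, 9, 12, 13} — 9 in total.

9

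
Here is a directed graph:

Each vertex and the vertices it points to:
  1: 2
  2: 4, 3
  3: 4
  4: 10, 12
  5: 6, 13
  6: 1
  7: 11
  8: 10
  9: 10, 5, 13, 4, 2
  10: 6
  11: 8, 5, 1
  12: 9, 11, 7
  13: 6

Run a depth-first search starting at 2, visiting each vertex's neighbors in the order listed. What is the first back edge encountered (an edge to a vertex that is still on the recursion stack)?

1->2

DFS from 2 (visiting each vertex's neighbors in the order listed); mark gray on enter, black on exit:
2 gray
  4 gray
    10 gray
      6 gray
        1 gray
          1→2: 2 is gray → back edge
First back edge: 1 → 2.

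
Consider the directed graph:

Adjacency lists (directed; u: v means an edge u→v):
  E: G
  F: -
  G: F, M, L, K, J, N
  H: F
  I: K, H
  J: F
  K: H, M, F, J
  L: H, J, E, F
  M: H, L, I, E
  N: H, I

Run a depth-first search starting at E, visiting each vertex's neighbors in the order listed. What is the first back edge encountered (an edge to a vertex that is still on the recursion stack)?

DFS from E (visiting each vertex's neighbors in the order listed); mark gray on enter, black on exit:
E gray
  G gray
    F gray
    F black
    M gray
      H gray
        H→F: F black — skip
      H black
      L gray
        L→H: H black — skip
        J gray
          J→F: F black — skip
        J black
        L→E: E is gray → back edge
First back edge: L → E.

L->E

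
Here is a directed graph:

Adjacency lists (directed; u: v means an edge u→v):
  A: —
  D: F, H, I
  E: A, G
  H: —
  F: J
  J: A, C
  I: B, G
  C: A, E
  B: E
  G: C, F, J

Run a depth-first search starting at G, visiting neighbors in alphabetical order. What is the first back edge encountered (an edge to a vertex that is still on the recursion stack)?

DFS from G (visiting neighbors in alphabetical order); mark gray on enter, black on exit:
G gray
  C gray
    A gray
    A black
    E gray
      E→A: A black — skip
      E→G: G is gray → back edge
First back edge: E → G.

E→G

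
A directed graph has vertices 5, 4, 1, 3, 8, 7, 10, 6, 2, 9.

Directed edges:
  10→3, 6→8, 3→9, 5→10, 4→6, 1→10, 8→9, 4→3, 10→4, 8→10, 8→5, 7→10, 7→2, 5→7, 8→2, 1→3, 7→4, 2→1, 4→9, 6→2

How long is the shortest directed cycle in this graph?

4

For each vertex v, BFS finds the shortest path from v back to v.
The shortest such closed walk is 6 → 8 → 10 → 4 → 6, length 4.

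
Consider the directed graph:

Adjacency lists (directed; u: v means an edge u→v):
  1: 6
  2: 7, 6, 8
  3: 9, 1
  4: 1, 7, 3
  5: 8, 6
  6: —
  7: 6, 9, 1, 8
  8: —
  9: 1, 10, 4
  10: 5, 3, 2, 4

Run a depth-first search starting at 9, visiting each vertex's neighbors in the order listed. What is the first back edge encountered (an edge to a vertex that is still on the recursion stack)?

DFS from 9 (visiting each vertex's neighbors in the order listed); mark gray on enter, black on exit:
9 gray
  1 gray
    6 gray
    6 black
  1 black
  10 gray
    5 gray
      8 gray
      8 black
      5→6: 6 black — skip
    5 black
    3 gray
      3→9: 9 is gray → back edge
First back edge: 3 → 9.

3→9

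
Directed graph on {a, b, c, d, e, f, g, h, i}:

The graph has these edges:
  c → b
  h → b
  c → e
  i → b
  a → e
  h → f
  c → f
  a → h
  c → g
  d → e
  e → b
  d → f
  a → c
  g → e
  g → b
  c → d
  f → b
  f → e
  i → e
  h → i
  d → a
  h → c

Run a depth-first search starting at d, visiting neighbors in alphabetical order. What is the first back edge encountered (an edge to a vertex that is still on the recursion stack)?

DFS from d (visiting neighbors in alphabetical order); mark gray on enter, black on exit:
d gray
  a gray
    c gray
      b gray
      b black
      c→d: d is gray → back edge
First back edge: c → d.

c→d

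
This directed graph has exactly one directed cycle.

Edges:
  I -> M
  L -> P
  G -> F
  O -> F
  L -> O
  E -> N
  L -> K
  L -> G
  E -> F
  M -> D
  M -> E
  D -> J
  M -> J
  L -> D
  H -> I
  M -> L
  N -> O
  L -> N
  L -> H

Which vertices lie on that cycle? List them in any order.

DFS with gray/black marking from M:
M gray
  L gray
    O gray
      F gray
      F black
    O black
    K gray
    K black
    H gray
      I gray
        I→M: M is gray → back edge
Back edge closes the cycle M → L → H → I → M; its vertices are {H, I, L, M}.

H, I, L, M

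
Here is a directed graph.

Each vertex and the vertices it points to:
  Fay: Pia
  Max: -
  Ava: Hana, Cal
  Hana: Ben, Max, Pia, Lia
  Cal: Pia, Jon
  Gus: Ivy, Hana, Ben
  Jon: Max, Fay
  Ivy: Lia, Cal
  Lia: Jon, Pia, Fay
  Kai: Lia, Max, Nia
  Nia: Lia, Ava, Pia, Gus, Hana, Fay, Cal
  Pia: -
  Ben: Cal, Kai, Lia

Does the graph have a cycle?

DFS with white/gray/black marking, starting from Hana:
Hana gray
  Ben gray
    Cal gray
      Pia gray
      Pia black
      Jon gray
        Max gray
        Max black
        Fay gray
          Fay→Pia: Pia black — skip
        Fay black
      Jon black
    Cal black
    Kai gray
      Lia gray
        Lia→Jon: Jon black — skip
        Lia→Pia: Pia black — skip
        Lia→Fay: Fay black — skip
      Lia black
      Kai→Max: Max black — skip
      Nia gray
        Nia→Lia: Lia black — skip
        Ava gray
          Ava→Hana: Hana is gray → back edge
Back edge found, so a cycle exists: Hana → Ben → Kai → Nia → Ava → Hana.

Yes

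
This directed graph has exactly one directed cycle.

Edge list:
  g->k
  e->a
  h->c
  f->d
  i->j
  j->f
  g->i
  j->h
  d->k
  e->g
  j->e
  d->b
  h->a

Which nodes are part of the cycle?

e, g, i, j

DFS with gray/black marking from i:
i gray
  j gray
    f gray
      d gray
        k gray
        k black
        b gray
        b black
      d black
    f black
    e gray
      a gray
      a black
      g gray
        g→k: k black — skip
        g→i: i is gray → back edge
Back edge closes the cycle i → j → e → g → i; its vertices are {e, g, i, j}.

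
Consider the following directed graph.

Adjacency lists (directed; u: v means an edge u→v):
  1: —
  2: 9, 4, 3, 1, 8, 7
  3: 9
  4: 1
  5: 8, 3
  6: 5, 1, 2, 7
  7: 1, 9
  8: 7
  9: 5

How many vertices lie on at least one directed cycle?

5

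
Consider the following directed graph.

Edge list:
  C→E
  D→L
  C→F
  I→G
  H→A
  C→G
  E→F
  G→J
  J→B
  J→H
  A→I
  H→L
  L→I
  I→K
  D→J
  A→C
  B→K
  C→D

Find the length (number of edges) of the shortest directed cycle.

For each vertex v, BFS finds the shortest path from v back to v.
The shortest such closed walk is C → D → J → H → A → C, length 5.

5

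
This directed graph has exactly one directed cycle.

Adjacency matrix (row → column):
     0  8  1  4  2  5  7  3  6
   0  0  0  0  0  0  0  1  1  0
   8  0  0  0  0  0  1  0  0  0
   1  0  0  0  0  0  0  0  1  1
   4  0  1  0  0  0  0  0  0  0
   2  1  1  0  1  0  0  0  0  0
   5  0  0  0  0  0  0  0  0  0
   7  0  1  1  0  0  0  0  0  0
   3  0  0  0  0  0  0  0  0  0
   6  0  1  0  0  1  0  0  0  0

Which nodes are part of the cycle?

0, 1, 2, 6, 7

DFS with gray/black marking from 2:
2 gray
  8 gray
    5 gray
    5 black
  8 black
  0 gray
    7 gray
      1 gray
        3 gray
        3 black
        6 gray
          6→2: 2 is gray → back edge
Back edge closes the cycle 2 → 0 → 7 → 1 → 6 → 2; its vertices are {0, 1, 2, 6, 7}.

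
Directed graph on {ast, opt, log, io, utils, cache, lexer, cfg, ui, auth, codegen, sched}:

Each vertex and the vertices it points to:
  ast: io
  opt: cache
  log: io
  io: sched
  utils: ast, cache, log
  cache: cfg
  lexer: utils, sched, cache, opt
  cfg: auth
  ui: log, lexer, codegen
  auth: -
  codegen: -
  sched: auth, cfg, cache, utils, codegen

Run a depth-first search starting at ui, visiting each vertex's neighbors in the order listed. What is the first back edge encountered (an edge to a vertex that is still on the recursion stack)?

ast->io

DFS from ui (visiting each vertex's neighbors in the order listed); mark gray on enter, black on exit:
ui gray
  log gray
    io gray
      sched gray
        auth gray
        auth black
        cfg gray
          cfg→auth: auth black — skip
        cfg black
        cache gray
          cache→cfg: cfg black — skip
        cache black
        utils gray
          ast gray
            ast→io: io is gray → back edge
First back edge: ast → io.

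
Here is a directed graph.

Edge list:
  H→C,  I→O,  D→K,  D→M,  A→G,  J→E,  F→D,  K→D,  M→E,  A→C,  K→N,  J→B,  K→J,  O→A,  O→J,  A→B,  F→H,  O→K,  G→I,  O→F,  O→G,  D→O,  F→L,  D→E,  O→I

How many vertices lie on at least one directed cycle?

7

A vertex is on a directed cycle iff it belongs to a strongly connected component of size ≥ 2 (or has a self-loop).
The vertices on cycles are {A, D, F, G, I, K, O} — 7 in total.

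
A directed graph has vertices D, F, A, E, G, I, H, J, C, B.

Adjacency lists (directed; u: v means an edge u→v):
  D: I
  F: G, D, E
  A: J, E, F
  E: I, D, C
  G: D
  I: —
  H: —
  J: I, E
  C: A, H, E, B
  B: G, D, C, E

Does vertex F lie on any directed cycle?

Yes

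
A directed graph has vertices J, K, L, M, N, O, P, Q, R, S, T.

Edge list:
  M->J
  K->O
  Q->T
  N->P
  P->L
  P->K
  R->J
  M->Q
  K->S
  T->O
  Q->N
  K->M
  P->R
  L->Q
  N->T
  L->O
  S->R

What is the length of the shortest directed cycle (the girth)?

4

For each vertex v, BFS finds the shortest path from v back to v.
The shortest such closed walk is P → L → Q → N → P, length 4.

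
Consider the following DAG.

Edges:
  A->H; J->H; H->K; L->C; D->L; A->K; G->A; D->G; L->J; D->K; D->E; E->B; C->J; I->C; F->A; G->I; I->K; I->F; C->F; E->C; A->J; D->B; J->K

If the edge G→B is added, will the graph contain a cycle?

No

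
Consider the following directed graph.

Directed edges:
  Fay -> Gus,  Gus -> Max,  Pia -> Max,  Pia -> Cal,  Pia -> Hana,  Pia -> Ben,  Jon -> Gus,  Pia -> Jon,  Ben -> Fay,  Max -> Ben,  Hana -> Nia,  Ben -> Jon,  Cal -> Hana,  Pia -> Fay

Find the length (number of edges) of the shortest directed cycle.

4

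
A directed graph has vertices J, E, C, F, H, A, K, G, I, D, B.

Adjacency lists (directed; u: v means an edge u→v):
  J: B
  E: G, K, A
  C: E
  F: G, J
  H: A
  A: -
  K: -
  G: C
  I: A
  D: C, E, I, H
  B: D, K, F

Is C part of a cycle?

Yes

C is on a cycle iff C can reach itself via ≥1 edge.
C → E → G → C — yes.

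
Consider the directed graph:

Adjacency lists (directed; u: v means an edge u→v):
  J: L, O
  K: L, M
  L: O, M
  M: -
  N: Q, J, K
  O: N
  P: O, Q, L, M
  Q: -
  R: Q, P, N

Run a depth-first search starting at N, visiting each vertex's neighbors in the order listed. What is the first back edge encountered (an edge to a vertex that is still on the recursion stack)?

DFS from N (visiting each vertex's neighbors in the order listed); mark gray on enter, black on exit:
N gray
  Q gray
  Q black
  J gray
    L gray
      O gray
        O→N: N is gray → back edge
First back edge: O → N.

O→N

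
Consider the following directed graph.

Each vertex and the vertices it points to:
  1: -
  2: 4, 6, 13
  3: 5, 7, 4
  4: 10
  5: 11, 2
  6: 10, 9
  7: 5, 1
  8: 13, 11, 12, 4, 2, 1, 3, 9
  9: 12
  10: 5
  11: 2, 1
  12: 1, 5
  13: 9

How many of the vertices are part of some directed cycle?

9

A vertex is on a directed cycle iff it belongs to a strongly connected component of size ≥ 2 (or has a self-loop).
The vertices on cycles are {2, 4, 5, 6, 9, 10, 11, 12, 13} — 9 in total.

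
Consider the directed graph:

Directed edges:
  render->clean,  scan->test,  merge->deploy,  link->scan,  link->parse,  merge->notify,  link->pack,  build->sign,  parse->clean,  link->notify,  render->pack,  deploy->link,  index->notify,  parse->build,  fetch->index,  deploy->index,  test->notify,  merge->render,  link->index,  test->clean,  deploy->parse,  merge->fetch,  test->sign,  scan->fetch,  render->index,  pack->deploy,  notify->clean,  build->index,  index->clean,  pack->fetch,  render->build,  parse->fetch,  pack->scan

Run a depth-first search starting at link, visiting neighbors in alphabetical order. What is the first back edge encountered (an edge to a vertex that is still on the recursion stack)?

deploy->link

DFS from link (visiting neighbors in alphabetical order); mark gray on enter, black on exit:
link gray
  index gray
    clean gray
    clean black
    notify gray
      notify→clean: clean black — skip
    notify black
  index black
  link→notify: notify black — skip
  pack gray
    deploy gray
      deploy→index: index black — skip
      deploy→link: link is gray → back edge
First back edge: deploy → link.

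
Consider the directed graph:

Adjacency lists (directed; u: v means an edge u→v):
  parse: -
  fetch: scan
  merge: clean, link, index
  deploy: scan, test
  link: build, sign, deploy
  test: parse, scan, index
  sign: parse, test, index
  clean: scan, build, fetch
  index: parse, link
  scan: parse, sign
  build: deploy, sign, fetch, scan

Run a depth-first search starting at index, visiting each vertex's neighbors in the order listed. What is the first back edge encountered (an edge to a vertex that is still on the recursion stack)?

DFS from index (visiting each vertex's neighbors in the order listed); mark gray on enter, black on exit:
index gray
  parse gray
  parse black
  link gray
    build gray
      deploy gray
        scan gray
          scan→parse: parse black — skip
          sign gray
            sign→parse: parse black — skip
            test gray
              test→parse: parse black — skip
              test→scan: scan is gray → back edge
First back edge: test → scan.

test→scan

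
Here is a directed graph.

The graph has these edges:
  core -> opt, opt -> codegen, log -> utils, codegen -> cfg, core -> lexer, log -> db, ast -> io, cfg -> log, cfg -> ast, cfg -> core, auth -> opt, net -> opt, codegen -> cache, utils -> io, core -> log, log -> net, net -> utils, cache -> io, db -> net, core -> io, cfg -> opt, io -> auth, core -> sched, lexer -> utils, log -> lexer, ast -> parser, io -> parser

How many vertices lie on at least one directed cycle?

A vertex is on a directed cycle iff it belongs to a strongly connected component of size ≥ 2 (or has a self-loop).
The vertices on cycles are {db, io, ast, cfg, log, net, opt, auth, core, cache, lexer, utils, codegen} — 13 in total.

13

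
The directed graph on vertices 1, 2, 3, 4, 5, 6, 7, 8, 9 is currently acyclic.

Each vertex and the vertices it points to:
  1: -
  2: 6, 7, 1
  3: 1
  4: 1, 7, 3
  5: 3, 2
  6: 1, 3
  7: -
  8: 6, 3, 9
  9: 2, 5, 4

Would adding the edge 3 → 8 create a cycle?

Yes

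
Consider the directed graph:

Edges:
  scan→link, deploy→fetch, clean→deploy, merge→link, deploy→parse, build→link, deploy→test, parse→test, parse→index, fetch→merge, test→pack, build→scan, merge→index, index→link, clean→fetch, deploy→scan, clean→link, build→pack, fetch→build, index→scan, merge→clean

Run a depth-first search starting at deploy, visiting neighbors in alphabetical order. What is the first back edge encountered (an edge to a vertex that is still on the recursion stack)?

DFS from deploy (visiting neighbors in alphabetical order); mark gray on enter, black on exit:
deploy gray
  fetch gray
    build gray
      link gray
      link black
      pack gray
      pack black
      scan gray
        scan→link: link black — skip
      scan black
    build black
    merge gray
      clean gray
        clean→deploy: deploy is gray → back edge
First back edge: clean → deploy.

clean→deploy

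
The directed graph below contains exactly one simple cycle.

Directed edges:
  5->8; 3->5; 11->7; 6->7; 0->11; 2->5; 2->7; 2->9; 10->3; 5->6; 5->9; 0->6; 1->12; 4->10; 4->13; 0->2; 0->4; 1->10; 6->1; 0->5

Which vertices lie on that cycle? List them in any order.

1, 3, 5, 6, 10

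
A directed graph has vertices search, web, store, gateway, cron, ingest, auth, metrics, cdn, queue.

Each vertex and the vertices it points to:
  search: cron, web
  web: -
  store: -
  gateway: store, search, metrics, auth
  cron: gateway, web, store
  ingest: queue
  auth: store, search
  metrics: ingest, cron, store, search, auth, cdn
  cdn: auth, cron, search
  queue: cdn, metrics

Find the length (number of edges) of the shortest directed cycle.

3

For each vertex v, BFS finds the shortest path from v back to v.
The shortest such closed walk is metrics → cron → gateway → metrics, length 3.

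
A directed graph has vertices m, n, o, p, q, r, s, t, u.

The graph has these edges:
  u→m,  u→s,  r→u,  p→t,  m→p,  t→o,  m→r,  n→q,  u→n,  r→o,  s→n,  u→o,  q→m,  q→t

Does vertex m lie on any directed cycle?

m is on a cycle iff m can reach itself via ≥1 edge.
m → r → u → m — yes.

Yes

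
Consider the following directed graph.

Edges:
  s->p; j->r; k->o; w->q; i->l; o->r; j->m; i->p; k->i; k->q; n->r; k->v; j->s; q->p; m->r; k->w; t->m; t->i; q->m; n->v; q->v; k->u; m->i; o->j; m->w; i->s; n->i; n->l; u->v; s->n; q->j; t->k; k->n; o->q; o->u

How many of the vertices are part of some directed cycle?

7

A vertex is on a directed cycle iff it belongs to a strongly connected component of size ≥ 2 (or has a self-loop).
The vertices on cycles are {i, j, m, n, q, s, w} — 7 in total.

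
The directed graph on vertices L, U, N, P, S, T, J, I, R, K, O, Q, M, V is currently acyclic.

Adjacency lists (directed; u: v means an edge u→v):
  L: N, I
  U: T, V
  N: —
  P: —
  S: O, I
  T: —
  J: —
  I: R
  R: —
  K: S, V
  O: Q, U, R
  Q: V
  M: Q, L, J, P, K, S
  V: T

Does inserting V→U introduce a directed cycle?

Adding V→U creates a cycle iff U can already reach V.
Path from U: U → V.
So U → … → V → U is a cycle.

Yes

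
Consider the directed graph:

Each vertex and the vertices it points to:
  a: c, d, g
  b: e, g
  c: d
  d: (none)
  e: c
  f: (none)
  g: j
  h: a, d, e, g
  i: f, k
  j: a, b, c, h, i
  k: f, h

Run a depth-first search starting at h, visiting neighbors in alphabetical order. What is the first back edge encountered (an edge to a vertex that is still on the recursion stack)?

DFS from h (visiting neighbors in alphabetical order); mark gray on enter, black on exit:
h gray
  a gray
    c gray
      d gray
      d black
    c black
    a→d: d black — skip
    g gray
      j gray
        j→a: a is gray → back edge
First back edge: j → a.

j→a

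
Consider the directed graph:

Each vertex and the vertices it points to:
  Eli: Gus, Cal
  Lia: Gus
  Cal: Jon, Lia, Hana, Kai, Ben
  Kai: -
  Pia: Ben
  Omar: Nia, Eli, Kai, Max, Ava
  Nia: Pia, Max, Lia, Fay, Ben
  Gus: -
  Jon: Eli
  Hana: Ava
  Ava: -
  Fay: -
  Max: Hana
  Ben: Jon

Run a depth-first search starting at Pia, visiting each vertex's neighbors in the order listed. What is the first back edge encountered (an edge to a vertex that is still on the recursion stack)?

Cal→Jon

DFS from Pia (visiting each vertex's neighbors in the order listed); mark gray on enter, black on exit:
Pia gray
  Ben gray
    Jon gray
      Eli gray
        Gus gray
        Gus black
        Cal gray
          Cal→Jon: Jon is gray → back edge
First back edge: Cal → Jon.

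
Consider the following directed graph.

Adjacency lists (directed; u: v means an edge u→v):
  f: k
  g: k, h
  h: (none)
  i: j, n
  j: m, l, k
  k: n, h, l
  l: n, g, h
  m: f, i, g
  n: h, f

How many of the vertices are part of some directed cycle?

8

A vertex is on a directed cycle iff it belongs to a strongly connected component of size ≥ 2 (or has a self-loop).
The vertices on cycles are {f, g, i, j, k, l, m, n} — 8 in total.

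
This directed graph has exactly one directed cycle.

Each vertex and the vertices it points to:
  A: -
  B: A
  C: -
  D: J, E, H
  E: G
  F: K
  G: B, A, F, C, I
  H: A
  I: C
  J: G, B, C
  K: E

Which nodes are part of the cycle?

E, F, G, K

DFS with gray/black marking from E:
E gray
  G gray
    B gray
      A gray
      A black
    B black
    G→A: A black — skip
    F gray
      K gray
        K→E: E is gray → back edge
Back edge closes the cycle E → G → F → K → E; its vertices are {E, F, G, K}.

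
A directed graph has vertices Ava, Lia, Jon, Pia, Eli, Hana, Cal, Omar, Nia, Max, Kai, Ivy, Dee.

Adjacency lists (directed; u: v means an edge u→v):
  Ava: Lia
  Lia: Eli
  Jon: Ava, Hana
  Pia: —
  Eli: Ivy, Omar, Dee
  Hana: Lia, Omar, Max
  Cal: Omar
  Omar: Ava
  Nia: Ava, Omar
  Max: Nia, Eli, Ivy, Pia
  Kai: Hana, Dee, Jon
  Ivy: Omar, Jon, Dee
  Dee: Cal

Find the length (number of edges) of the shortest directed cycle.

4

For each vertex v, BFS finds the shortest path from v back to v.
The shortest such closed walk is Hana → Max → Ivy → Jon → Hana, length 4.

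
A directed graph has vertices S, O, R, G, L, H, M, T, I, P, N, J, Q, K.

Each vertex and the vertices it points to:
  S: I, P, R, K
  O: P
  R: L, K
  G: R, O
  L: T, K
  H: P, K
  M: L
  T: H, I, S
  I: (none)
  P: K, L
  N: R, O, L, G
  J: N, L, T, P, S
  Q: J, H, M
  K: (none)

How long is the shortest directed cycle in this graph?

4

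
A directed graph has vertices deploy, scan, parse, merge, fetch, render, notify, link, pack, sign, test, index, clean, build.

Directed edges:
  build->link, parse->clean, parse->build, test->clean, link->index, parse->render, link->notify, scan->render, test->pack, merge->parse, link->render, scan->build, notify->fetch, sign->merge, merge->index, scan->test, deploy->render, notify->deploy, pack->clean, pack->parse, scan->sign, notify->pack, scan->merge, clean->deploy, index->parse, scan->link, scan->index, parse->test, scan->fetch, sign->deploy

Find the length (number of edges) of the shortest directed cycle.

For each vertex v, BFS finds the shortest path from v back to v.
The shortest such closed walk is test → pack → parse → test, length 3.

3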